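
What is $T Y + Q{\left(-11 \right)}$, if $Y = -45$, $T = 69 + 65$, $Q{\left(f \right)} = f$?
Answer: $-6041$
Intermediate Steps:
$T = 134$
$T Y + Q{\left(-11 \right)} = 134 \left(-45\right) - 11 = -6030 - 11 = -6041$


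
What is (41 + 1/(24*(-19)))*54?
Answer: 168255/76 ≈ 2213.9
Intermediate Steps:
(41 + 1/(24*(-19)))*54 = (41 + (1/24)*(-1/19))*54 = (41 - 1/456)*54 = (18695/456)*54 = 168255/76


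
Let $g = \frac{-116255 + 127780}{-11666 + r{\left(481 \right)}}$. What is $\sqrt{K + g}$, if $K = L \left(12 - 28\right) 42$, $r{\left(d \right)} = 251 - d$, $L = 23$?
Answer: $\frac{i \sqrt{546847524374}}{5948} \approx 124.33 i$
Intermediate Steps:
$K = -15456$ ($K = 23 \left(12 - 28\right) 42 = 23 \left(\left(-16\right) 42\right) = 23 \left(-672\right) = -15456$)
$g = - \frac{11525}{11896}$ ($g = \frac{-116255 + 127780}{-11666 + \left(251 - 481\right)} = \frac{11525}{-11666 + \left(251 - 481\right)} = \frac{11525}{-11666 - 230} = \frac{11525}{-11896} = 11525 \left(- \frac{1}{11896}\right) = - \frac{11525}{11896} \approx -0.96881$)
$\sqrt{K + g} = \sqrt{-15456 - \frac{11525}{11896}} = \sqrt{- \frac{183876101}{11896}} = \frac{i \sqrt{546847524374}}{5948}$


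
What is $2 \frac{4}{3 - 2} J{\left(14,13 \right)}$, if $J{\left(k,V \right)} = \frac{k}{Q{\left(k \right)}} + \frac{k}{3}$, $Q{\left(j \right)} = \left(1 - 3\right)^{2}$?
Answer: $\frac{196}{3} \approx 65.333$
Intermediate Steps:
$Q{\left(j \right)} = 4$ ($Q{\left(j \right)} = \left(-2\right)^{2} = 4$)
$J{\left(k,V \right)} = \frac{7 k}{12}$ ($J{\left(k,V \right)} = \frac{k}{4} + \frac{k}{3} = \frac{7 k}{12}$)
$2 \frac{4}{3 - 2} J{\left(14,13 \right)} = 2 \frac{4}{3 - 2} \cdot \frac{7}{12} \cdot 14 = 2 \frac{4}{3 - 2} \cdot \frac{49}{6} = 2 \cdot \frac{4}{1} \cdot \frac{49}{6} = 2 \cdot 4 \cdot 1 \cdot \frac{49}{6} = 2 \cdot 4 \cdot \frac{49}{6} = 8 \cdot \frac{49}{6} = \frac{196}{3}$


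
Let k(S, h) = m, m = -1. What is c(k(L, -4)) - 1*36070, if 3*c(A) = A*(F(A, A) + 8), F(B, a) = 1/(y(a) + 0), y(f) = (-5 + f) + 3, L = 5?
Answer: -324653/9 ≈ -36073.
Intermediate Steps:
y(f) = -2 + f
F(B, a) = 1/(-2 + a) (F(B, a) = 1/((-2 + a) + 0) = 1/(-2 + a))
k(S, h) = -1
c(A) = A*(8 + 1/(-2 + A))/3 (c(A) = (A*(1/(-2 + A) + 8))/3 = (A*(8 + 1/(-2 + A)))/3 = A*(8 + 1/(-2 + A))/3)
c(k(L, -4)) - 1*36070 = (⅓)*(-1)*(-15 + 8*(-1))/(-2 - 1) - 1*36070 = (⅓)*(-1)*(-15 - 8)/(-3) - 36070 = (⅓)*(-1)*(-⅓)*(-23) - 36070 = -23/9 - 36070 = -324653/9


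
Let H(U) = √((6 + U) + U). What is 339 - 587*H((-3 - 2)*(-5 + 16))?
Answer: 339 - 1174*I*√26 ≈ 339.0 - 5986.3*I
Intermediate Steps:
H(U) = √(6 + 2*U)
339 - 587*H((-3 - 2)*(-5 + 16)) = 339 - 587*√(6 + 2*((-3 - 2)*(-5 + 16))) = 339 - 587*√(6 + 2*(-5*11)) = 339 - 587*√(6 + 2*(-55)) = 339 - 587*√(6 - 110) = 339 - 1174*I*√26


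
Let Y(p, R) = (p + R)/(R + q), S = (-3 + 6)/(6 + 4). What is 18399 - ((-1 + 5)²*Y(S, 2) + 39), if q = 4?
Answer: 275308/15 ≈ 18354.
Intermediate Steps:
S = 3/10 ≈ 0.30000
Y(p, R) = (R + p)/(4 + R) (Y(p, R) = (p + R)/(R + 4) = (R + p)/(4 + R))
18399 - ((-1 + 5)²*Y(S, 2) + 39) = 18399 - ((-1 + 5)²*((2 + 3/10)/(4 + 2)) + 39) = 18399 - (4²*((23/10)/6) + 39) = 18399 - (16*((⅙)*(23/10)) + 39) = 18399 - (16*(23/60) + 39) = 18399 - (92/15 + 39) = 18399 - 1*677/15 = 18399 - 677/15 = 275308/15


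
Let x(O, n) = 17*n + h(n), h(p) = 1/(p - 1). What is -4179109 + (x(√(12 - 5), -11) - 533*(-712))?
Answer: -45597601/12 ≈ -3.7998e+6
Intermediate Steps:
h(p) = 1/(-1 + p)
x(O, n) = 1/(-1 + n) + 17*n (x(O, n) = 17*n + 1/(-1 + n) = 1/(-1 + n) + 17*n)
-4179109 + (x(√(12 - 5), -11) - 533*(-712)) = -4179109 + ((1 + 17*(-11)*(-1 - 11))/(-1 - 11) - 533*(-712)) = -4179109 + ((1 + 17*(-11)*(-12))/(-12) + 379496) = -4179109 + (-(1 + 2244)/12 + 379496) = -4179109 + (-1/12*2245 + 379496) = -4179109 + (-2245/12 + 379496) = -4179109 + 4551707/12 = -45597601/12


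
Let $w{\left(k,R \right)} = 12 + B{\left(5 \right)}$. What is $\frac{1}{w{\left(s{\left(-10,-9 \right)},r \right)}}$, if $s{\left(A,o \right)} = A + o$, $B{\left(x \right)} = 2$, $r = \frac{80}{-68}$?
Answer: $\frac{1}{14} \approx 0.071429$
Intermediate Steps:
$r = - \frac{20}{17}$ ($r = 80 \left(- \frac{1}{68}\right) = - \frac{20}{17} \approx -1.1765$)
$w{\left(k,R \right)} = 14$ ($w{\left(k,R \right)} = 12 + 2 = 14$)
$\frac{1}{w{\left(s{\left(-10,-9 \right)},r \right)}} = \frac{1}{14}$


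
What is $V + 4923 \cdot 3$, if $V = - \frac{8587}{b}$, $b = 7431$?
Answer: $\frac{109739852}{7431} \approx 14768.0$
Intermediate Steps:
$V = - \frac{8587}{7431} \approx -1.1556$
$V + 4923 \cdot 3 = - \frac{8587}{7431} + 4923 \cdot 3 = - \frac{8587}{7431} + 14769 = \frac{109739852}{7431}$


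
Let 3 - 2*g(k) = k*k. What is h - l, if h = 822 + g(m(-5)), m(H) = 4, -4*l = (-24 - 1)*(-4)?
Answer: 1681/2 ≈ 840.50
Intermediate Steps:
l = -25 (l = -(-24 - 1)*(-4)/4 = -(-25)*(-4)/4 = -¼*100 = -25)
g(k) = 3/2 - k²/2 (g(k) = 3/2 - k*k/2 = 3/2 - k²/2)
h = 1631/2 (h = 822 + (3/2 - ½*4²) = 822 + (3/2 - ½*16) = 822 + (3/2 - 8) = 822 - 13/2 = 1631/2 ≈ 815.50)
h - l = 1631/2 - 1*(-25) = 1631/2 + 25 = 1681/2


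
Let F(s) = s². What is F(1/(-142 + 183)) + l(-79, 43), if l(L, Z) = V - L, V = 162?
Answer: 405122/1681 ≈ 241.00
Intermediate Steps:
l(L, Z) = 162 - L
F(1/(-142 + 183)) + l(-79, 43) = (1/(-142 + 183))² + (162 - 1*(-79)) = (1/41)² + (162 + 79) = (1/41)² + 241 = 1/1681 + 241 = 405122/1681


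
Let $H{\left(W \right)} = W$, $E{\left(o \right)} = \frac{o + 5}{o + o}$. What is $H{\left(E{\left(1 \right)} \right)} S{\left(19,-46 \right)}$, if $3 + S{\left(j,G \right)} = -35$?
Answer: $-114$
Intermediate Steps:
$S{\left(j,G \right)} = -38$ ($S{\left(j,G \right)} = -3 - 35 = -38$)
$E{\left(o \right)} = \frac{5 + o}{2 o}$
$H{\left(E{\left(1 \right)} \right)} S{\left(19,-46 \right)} = \frac{5 + 1}{2 \cdot 1} \left(-38\right) = \frac{1}{2} \cdot 1 \cdot 6 \left(-38\right) = 3 \left(-38\right) = -114$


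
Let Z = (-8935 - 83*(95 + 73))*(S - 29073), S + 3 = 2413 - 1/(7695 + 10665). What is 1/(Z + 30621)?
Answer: 18360/11200580410159 ≈ 1.6392e-9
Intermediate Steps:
S = 44247599/18360 (S = -3 + (2413 - 1/(7695 + 10665)) = -3 + (2413 - 1/18360) = -3 + 44302679/18360 = 44247599/18360 ≈ 2410.0)
Z = 11200018208599/18360 (Z = (-8935 - 83*(95 + 73))*(44247599/18360 - 29073) = (-8935 - 83*168)*(-489532681/18360) = (-8935 - 13944)*(-489532681/18360) = -22879*(-489532681/18360) = 11200018208599/18360 ≈ 6.1002e+8)
1/(Z + 30621) = 1/(11200018208599/18360 + 30621) = 1/(11200580410159/18360) = 18360/11200580410159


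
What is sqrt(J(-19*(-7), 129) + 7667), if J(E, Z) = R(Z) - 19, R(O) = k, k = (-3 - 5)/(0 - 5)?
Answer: 2*sqrt(47810)/5 ≈ 87.462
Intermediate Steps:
k = 8/5 (k = -8/(-5) = -8*(-1/5) = 8/5 ≈ 1.6000)
R(O) = 8/5
J(E, Z) = -87/5 (J(E, Z) = 8/5 - 19 = -87/5)
sqrt(J(-19*(-7), 129) + 7667) = sqrt(-87/5 + 7667) = sqrt(38248/5) = 2*sqrt(47810)/5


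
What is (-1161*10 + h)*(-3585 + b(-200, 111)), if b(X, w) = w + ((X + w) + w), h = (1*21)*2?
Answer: 39932736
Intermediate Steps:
h = 42 (h = 21*2 = 42)
b(X, w) = X + 3*w (b(X, w) = w + (X + 2*w) = X + 3*w)
(-1161*10 + h)*(-3585 + b(-200, 111)) = (-1161*10 + 42)*(-3585 + (-200 + 3*111)) = (-11610 + 42)*(-3585 + (-200 + 333)) = -11568*(-3585 + 133) = -11568*(-3452) = 39932736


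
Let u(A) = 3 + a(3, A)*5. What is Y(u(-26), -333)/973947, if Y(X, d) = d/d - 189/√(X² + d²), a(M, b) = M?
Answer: 1/973947 - 7*√1373/445743077 ≈ 4.4485e-7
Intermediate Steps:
u(A) = 18 (u(A) = 3 + 3*5 = 3 + 15 = 18)
Y(X, d) = 1 - 189/√(X² + d²)
Y(u(-26), -333)/973947 = (1 - 189/√(18² + (-333)²))/973947 = (1 - 189/√(324 + 110889))*(1/973947) = (1 - 21*√1373/1373)*(1/973947) = 1/973947 - 7*√1373/445743077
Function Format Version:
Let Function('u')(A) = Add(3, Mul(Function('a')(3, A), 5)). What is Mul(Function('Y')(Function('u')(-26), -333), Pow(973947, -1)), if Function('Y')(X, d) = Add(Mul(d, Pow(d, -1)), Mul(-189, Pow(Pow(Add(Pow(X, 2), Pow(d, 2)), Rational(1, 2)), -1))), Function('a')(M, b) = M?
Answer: Add(Rational(1, 973947), Mul(Rational(-7, 445743077), Pow(1373, Rational(1, 2)))) ≈ 4.4485e-7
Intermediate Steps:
Function('u')(A) = 18 (Function('u')(A) = Add(3, Mul(3, 5)) = Add(3, 15) = 18)
Function('Y')(X, d) = Add(1, Mul(-189, Pow(Add(Pow(X, 2), Pow(d, 2)), Rational(-1, 2))))
Mul(Function('Y')(Function('u')(-26), -333), Pow(973947, -1)) = Mul(Add(1, Mul(-189, Pow(Add(Pow(18, 2), Pow(-333, 2)), Rational(-1, 2)))), Pow(973947, -1)) = Mul(Add(1, Mul(-189, Pow(Add(324, 110889), Rational(-1, 2)))), Rational(1, 973947)) = Mul(Add(1, Mul(-189, Pow(111213, Rational(-1, 2)))), Rational(1, 973947)) = Mul(Add(1, Mul(-189, Mul(Rational(1, 12357), Pow(1373, Rational(1, 2))))), Rational(1, 973947)) = Mul(Add(1, Mul(Rational(-21, 1373), Pow(1373, Rational(1, 2)))), Rational(1, 973947)) = Add(Rational(1, 973947), Mul(Rational(-7, 445743077), Pow(1373, Rational(1, 2))))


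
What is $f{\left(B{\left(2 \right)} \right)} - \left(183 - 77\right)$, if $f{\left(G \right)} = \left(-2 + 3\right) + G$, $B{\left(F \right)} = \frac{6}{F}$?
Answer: $-102$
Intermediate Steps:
$f{\left(G \right)} = 1 + G$
$f{\left(B{\left(2 \right)} \right)} - \left(183 - 77\right) = \left(1 + \frac{6}{2}\right) - \left(183 - 77\right) = \left(1 + 6 \cdot \frac{1}{2}\right) - 106 = \left(1 + 3\right) - 106 = 4 - 106 = -102$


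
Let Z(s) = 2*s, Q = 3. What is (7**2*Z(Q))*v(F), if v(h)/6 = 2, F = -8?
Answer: 3528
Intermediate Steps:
v(h) = 12 (v(h) = 6*2 = 12)
(7**2*Z(Q))*v(F) = (7**2*(2*3))*12 = (49*6)*12 = 294*12 = 3528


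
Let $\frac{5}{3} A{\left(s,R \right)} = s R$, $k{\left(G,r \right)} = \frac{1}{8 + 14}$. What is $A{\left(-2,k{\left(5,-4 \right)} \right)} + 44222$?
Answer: $\frac{2432207}{55} \approx 44222.0$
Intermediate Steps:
$k{\left(G,r \right)} = \frac{1}{22}$
$A{\left(s,R \right)} = \frac{3 R s}{5}$ ($A{\left(s,R \right)} = \frac{3 s R}{5} = \frac{3 R s}{5}$)
$A{\left(-2,k{\left(5,-4 \right)} \right)} + 44222 = \frac{3}{5} \cdot \frac{1}{22} \left(-2\right) + 44222 = - \frac{3}{55} + 44222 = \frac{2432207}{55}$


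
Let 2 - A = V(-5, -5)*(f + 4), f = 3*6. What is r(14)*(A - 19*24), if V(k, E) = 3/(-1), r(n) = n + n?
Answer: -10864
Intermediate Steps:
r(n) = 2*n
f = 18
V(k, E) = -3 (V(k, E) = 3*(-1) = -3)
A = 68 (A = 2 - (-3)*(18 + 4) = 2 - (-3)*22 = 2 - 1*(-66) = 2 + 66 = 68)
r(14)*(A - 19*24) = (2*14)*(68 - 19*24) = 28*(68 - 456) = 28*(-388) = -10864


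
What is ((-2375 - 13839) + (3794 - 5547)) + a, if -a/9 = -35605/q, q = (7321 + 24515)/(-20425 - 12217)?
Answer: -1838660517/5306 ≈ -3.4653e+5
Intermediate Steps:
q = -15918/16321 (q = 31836/(-32642) = 31836*(-1/32642) = -15918/16321 ≈ -0.97531)
a = -1743327615/5306 (a = -(-320445)/(-15918/16321) = -(-320445)*(-16321)/15918 = -9*581109205/15918 = -1743327615/5306 ≈ -3.2856e+5)
((-2375 - 13839) + (3794 - 5547)) + a = ((-2375 - 13839) + (3794 - 5547)) - 1743327615/5306 = (-16214 - 1753) - 1743327615/5306 = -17967 - 1743327615/5306 = -1838660517/5306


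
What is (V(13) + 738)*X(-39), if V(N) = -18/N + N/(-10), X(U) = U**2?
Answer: 11184147/10 ≈ 1.1184e+6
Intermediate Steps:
V(N) = -18/N - N/10 (V(N) = -18/N + N*(-1/10) = -18/N - N/10)
(V(13) + 738)*X(-39) = ((-18/13 - 1/10*13) + 738)*(-39)**2 = ((-18*1/13 - 13/10) + 738)*1521 = ((-18/13 - 13/10) + 738)*1521 = (-349/130 + 738)*1521 = (95591/130)*1521 = 11184147/10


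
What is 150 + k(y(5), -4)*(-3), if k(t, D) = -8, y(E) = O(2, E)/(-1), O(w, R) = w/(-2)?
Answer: 174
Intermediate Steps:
O(w, R) = -w/2 (O(w, R) = w*(-½) = -w/2)
y(E) = 1 (y(E) = -½*2/(-1) = -1*(-1) = 1)
150 + k(y(5), -4)*(-3) = 150 - 8*(-3) = 150 + 24 = 174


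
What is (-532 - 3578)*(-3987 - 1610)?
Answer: 23003670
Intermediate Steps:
(-532 - 3578)*(-3987 - 1610) = -4110*(-5597) = 23003670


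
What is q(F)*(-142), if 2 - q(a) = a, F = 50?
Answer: 6816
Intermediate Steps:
q(a) = 2 - a
q(F)*(-142) = (2 - 1*50)*(-142) = (2 - 50)*(-142) = -48*(-142) = 6816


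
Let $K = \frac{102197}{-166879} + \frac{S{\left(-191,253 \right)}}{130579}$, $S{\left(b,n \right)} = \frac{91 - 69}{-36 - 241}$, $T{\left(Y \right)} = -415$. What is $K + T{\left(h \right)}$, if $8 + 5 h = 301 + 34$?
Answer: $- \frac{2508668606335444}{6036077344657} \approx -415.61$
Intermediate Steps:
$h = \frac{327}{5}$ ($h = - \frac{8}{5} + \frac{301 + 34}{5} = - \frac{8}{5} + \frac{1}{5} \cdot 335 = - \frac{8}{5} + 67 = \frac{327}{5} \approx 65.4$)
$S{\left(b,n \right)} = - \frac{22}{277}$ ($S{\left(b,n \right)} = \frac{22}{-277} = 22 \left(- \frac{1}{277}\right) = - \frac{22}{277}$)
$K = - \frac{3696508302789}{6036077344657}$ ($K = \frac{102197}{-166879} - \frac{22}{277 \cdot 130579} = 102197 \left(- \frac{1}{166879}\right) - \frac{22}{36170383} = - \frac{102197}{166879} - \frac{22}{36170383} = - \frac{3696508302789}{6036077344657} \approx -0.6124$)
$K + T{\left(h \right)} = - \frac{3696508302789}{6036077344657} - 415 = - \frac{2508668606335444}{6036077344657}$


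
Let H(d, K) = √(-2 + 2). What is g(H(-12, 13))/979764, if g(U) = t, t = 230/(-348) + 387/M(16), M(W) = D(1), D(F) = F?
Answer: 67223/170478936 ≈ 0.00039432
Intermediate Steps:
M(W) = 1
H(d, K) = 0 (H(d, K) = √0 = 0)
t = 67223/174 (t = 230/(-348) + 387/1 = 230*(-1/348) + 387*1 = -115/174 + 387 = 67223/174 ≈ 386.34)
g(U) = 67223/174
g(H(-12, 13))/979764 = (67223/174)/979764 = (67223/174)*(1/979764) = 67223/170478936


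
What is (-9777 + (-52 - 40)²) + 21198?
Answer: 19885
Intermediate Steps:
(-9777 + (-52 - 40)²) + 21198 = (-9777 + (-92)²) + 21198 = (-9777 + 8464) + 21198 = -1313 + 21198 = 19885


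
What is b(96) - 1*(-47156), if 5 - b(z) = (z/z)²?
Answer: 47160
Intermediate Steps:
b(z) = 4 (b(z) = 5 - (z/z)² = 5 - 1*1² = 5 - 1*1 = 5 - 1 = 4)
b(96) - 1*(-47156) = 4 - 1*(-47156) = 4 + 47156 = 47160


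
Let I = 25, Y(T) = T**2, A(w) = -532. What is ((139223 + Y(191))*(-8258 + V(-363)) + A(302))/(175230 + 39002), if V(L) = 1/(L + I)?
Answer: -30651628946/4525651 ≈ -6772.9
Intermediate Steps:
V(L) = 1/(25 + L) (V(L) = 1/(L + 25) = 1/(25 + L))
((139223 + Y(191))*(-8258 + V(-363)) + A(302))/(175230 + 39002) = ((139223 + 191**2)*(-8258 + 1/(25 - 363)) - 532)/(175230 + 39002) = ((139223 + 36481)*(-8258 + 1/(-338)) - 532)/214232 = (175704*(-8258 - 1/338) - 532)*(1/214232) = (175704*(-2791205/338) - 532)*(1/214232) = (-245212941660/169 - 532)*(1/214232) = -245213031568/169*1/214232 = -30651628946/4525651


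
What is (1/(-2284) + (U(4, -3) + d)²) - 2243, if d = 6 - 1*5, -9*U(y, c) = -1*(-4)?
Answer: -414906953/185004 ≈ -2242.7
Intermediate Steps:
U(y, c) = -4/9 (U(y, c) = -(-1)*(-4)/9 = -⅑*4 = -4/9)
d = 1 (d = 6 - 5 = 1)
(1/(-2284) + (U(4, -3) + d)²) - 2243 = (1/(-2284) + (-4/9 + 1)²) - 2243 = (-1/2284 + (5/9)²) - 2243 = (-1/2284 + 25/81) - 2243 = 57019/185004 - 2243 = -414906953/185004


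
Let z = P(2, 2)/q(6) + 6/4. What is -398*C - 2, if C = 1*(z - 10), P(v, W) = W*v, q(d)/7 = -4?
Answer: 24065/7 ≈ 3437.9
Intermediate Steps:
q(d) = -28 (q(d) = 7*(-4) = -28)
z = 19/14 (z = (2*2)/(-28) + 6/4 = 4*(-1/28) + 6*(1/4) = -1/7 + 3/2 = 19/14 ≈ 1.3571)
C = -121/14 (C = 1*(19/14 - 10) = 1*(-121/14) = -121/14 ≈ -8.6429)
-398*C - 2 = -398*(-121/14) - 2 = 24079/7 - 2 = 24065/7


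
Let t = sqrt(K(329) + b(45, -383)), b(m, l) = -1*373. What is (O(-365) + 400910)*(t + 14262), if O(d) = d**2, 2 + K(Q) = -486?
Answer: 7617833370 + 534135*I*sqrt(861) ≈ 7.6178e+9 + 1.5673e+7*I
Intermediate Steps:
b(m, l) = -373
K(Q) = -488 (K(Q) = -2 - 486 = -488)
t = I*sqrt(861) (t = sqrt(-488 - 373) = sqrt(-861) = I*sqrt(861) ≈ 29.343*I)
(O(-365) + 400910)*(t + 14262) = ((-365)**2 + 400910)*(I*sqrt(861) + 14262) = (133225 + 400910)*(14262 + I*sqrt(861)) = 534135*(14262 + I*sqrt(861)) = 7617833370 + 534135*I*sqrt(861)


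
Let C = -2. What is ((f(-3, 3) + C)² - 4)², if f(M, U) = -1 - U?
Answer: 1024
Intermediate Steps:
((f(-3, 3) + C)² - 4)² = (((-1 - 1*3) - 2)² - 4)² = (((-1 - 3) - 2)² - 4)² = ((-4 - 2)² - 4)² = ((-6)² - 4)² = (36 - 4)² = 32² = 1024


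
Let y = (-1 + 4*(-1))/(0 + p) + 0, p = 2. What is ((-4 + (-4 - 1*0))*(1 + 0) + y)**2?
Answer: 441/4 ≈ 110.25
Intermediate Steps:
y = -5/2 (y = (-1 + 4*(-1))/(0 + 2) + 0 = (-1 - 4)/2 + 0 = -5*1/2 + 0 = -5/2 + 0 = -5/2 ≈ -2.5000)
((-4 + (-4 - 1*0))*(1 + 0) + y)**2 = ((-4 + (-4 - 1*0))*(1 + 0) - 5/2)**2 = ((-4 + (-4 + 0))*1 - 5/2)**2 = ((-4 - 4)*1 - 5/2)**2 = (-8*1 - 5/2)**2 = (-8 - 5/2)**2 = (-21/2)**2 = 441/4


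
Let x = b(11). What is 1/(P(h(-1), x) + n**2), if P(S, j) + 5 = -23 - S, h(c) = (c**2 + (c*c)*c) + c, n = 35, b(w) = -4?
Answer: 1/1198 ≈ 0.00083472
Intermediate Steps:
x = -4
h(c) = c + c**2 + c**3 (h(c) = (c**2 + c**2*c) + c = (c**2 + c**3) + c = c + c**2 + c**3)
P(S, j) = -28 - S (P(S, j) = -5 + (-23 - S) = -28 - S)
1/(P(h(-1), x) + n**2) = 1/((-28 - (-1)*(1 - 1 + (-1)**2)) + 35**2) = 1/((-28 - (-1)*(1 - 1 + 1)) + 1225) = 1/((-28 - (-1)) + 1225) = 1/((-28 - 1*(-1)) + 1225) = 1/((-28 + 1) + 1225) = 1/(-27 + 1225) = 1/1198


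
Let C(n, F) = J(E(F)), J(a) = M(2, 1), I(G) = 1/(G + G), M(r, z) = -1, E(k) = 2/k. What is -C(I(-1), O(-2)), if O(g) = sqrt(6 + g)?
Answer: 1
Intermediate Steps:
I(G) = 1/(2*G)
J(a) = -1
C(n, F) = -1
-C(I(-1), O(-2)) = -1*(-1) = 1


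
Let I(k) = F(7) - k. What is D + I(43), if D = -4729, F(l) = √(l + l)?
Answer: -4772 + √14 ≈ -4768.3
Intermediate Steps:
F(l) = √2*√l (F(l) = √(2*l) = √2*√l)
I(k) = √14 - k (I(k) = √2*√7 - k = √14 - k)
D + I(43) = -4729 + (√14 - 1*43) = -4729 + (√14 - 43) = -4729 + (-43 + √14) = -4772 + √14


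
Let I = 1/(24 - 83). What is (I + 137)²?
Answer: 65318724/3481 ≈ 18764.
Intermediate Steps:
I = -1/59 (I = 1/(-59) = -1/59 ≈ -0.016949)
(I + 137)² = (-1/59 + 137)² = (8082/59)² = 65318724/3481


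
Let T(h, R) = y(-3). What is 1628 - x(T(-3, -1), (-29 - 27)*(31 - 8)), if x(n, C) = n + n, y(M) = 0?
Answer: 1628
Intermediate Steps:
T(h, R) = 0
x(n, C) = 2*n
1628 - x(T(-3, -1), (-29 - 27)*(31 - 8)) = 1628 - 2*0 = 1628 - 1*0 = 1628 + 0 = 1628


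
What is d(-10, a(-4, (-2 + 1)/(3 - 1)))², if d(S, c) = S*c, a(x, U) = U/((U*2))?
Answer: 25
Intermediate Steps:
a(x, U) = ½ (a(x, U) = U/((2*U)) = U*(1/(2*U)) = ½)
d(-10, a(-4, (-2 + 1)/(3 - 1)))² = (-10*½)² = (-5)² = 25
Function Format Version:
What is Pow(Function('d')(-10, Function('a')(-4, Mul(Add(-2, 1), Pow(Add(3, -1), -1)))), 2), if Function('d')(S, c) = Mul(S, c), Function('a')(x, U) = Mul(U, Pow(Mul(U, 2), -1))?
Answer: 25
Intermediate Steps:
Function('a')(x, U) = Rational(1, 2) (Function('a')(x, U) = Mul(U, Pow(Mul(2, U), -1)) = Mul(U, Mul(Rational(1, 2), Pow(U, -1))) = Rational(1, 2))
Pow(Function('d')(-10, Function('a')(-4, Mul(Add(-2, 1), Pow(Add(3, -1), -1)))), 2) = Pow(Mul(-10, Rational(1, 2)), 2) = Pow(-5, 2) = 25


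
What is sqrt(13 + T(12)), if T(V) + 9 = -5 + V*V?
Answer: sqrt(143) ≈ 11.958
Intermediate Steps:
T(V) = -14 + V**2 (T(V) = -9 + (-5 + V*V) = -9 + (-5 + V**2) = -14 + V**2)
sqrt(13 + T(12)) = sqrt(13 + (-14 + 12**2)) = sqrt(13 + (-14 + 144)) = sqrt(13 + 130) = sqrt(143)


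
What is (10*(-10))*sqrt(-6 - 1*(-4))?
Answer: -100*I*sqrt(2) ≈ -141.42*I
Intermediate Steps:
(10*(-10))*sqrt(-6 - 1*(-4)) = -100*sqrt(-6 + 4) = -100*I*sqrt(2)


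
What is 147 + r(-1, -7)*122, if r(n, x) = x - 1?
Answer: -829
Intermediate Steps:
r(n, x) = -1 + x
147 + r(-1, -7)*122 = 147 + (-1 - 7)*122 = 147 - 8*122 = 147 - 976 = -829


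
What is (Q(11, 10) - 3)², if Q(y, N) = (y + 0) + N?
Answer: 324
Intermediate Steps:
Q(y, N) = N + y (Q(y, N) = y + N = N + y)
(Q(11, 10) - 3)² = ((10 + 11) - 3)² = (21 - 3)² = 18² = 324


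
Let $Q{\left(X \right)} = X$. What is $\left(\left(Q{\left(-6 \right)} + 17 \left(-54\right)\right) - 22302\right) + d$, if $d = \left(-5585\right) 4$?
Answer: $-45566$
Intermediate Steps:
$d = -22340$
$\left(\left(Q{\left(-6 \right)} + 17 \left(-54\right)\right) - 22302\right) + d = \left(\left(-6 + 17 \left(-54\right)\right) - 22302\right) - 22340 = \left(\left(-6 - 918\right) - 22302\right) - 22340 = \left(-924 - 22302\right) - 22340 = -23226 - 22340 = -45566$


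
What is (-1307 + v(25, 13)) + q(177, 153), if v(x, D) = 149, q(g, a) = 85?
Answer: -1073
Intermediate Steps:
(-1307 + v(25, 13)) + q(177, 153) = (-1307 + 149) + 85 = -1158 + 85 = -1073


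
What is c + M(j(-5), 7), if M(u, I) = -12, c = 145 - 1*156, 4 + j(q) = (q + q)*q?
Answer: -23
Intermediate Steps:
j(q) = -4 + 2*q² (j(q) = -4 + (q + q)*q = -4 + (2*q)*q = -4 + 2*q²)
c = -11 (c = 145 - 156 = -11)
c + M(j(-5), 7) = -11 - 12 = -23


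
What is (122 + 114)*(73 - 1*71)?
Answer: 472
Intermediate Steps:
(122 + 114)*(73 - 1*71) = 236*(73 - 71) = 236*2 = 472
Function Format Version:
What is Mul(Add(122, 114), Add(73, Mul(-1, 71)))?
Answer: 472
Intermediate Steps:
Mul(Add(122, 114), Add(73, Mul(-1, 71))) = Mul(236, Add(73, -71)) = Mul(236, 2) = 472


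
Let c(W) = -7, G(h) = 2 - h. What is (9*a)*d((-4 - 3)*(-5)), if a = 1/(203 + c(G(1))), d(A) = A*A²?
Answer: 7875/4 ≈ 1968.8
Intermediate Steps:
d(A) = A³
a = 1/196 (a = 1/(203 - 7) = 1/196 ≈ 0.0051020)
(9*a)*d((-4 - 3)*(-5)) = (9*(1/196))*((-4 - 3)*(-5))³ = 9*(-7*(-5))³/196 = (9/196)*35³ = (9/196)*42875 = 7875/4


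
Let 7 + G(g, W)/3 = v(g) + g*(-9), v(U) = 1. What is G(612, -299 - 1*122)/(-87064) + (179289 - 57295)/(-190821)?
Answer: -3732362317/8306819772 ≈ -0.44931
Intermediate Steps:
G(g, W) = -18 - 27*g (G(g, W) = -21 + 3*(1 + g*(-9)) = -21 + 3*(1 - 9*g) = -21 + (3 - 27*g) = -18 - 27*g)
G(612, -299 - 1*122)/(-87064) + (179289 - 57295)/(-190821) = (-18 - 27*612)/(-87064) + (179289 - 57295)/(-190821) = (-18 - 16524)*(-1/87064) + 121994*(-1/190821) = -16542*(-1/87064) - 121994/190821 = 8271/43532 - 121994/190821 = -3732362317/8306819772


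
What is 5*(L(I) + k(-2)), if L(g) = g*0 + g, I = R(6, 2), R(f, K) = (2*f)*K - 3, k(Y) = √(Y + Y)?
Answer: 105 + 10*I ≈ 105.0 + 10.0*I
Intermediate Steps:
k(Y) = √2*√Y (k(Y) = √(2*Y) = √2*√Y)
R(f, K) = -3 + 2*K*f (R(f, K) = 2*K*f - 3 = -3 + 2*K*f)
I = 21 (I = -3 + 2*2*6 = -3 + 24 = 21)
L(g) = g (L(g) = 0 + g = g)
5*(L(I) + k(-2)) = 5*(21 + √2*√(-2)) = 5*(21 + √2*(I*√2)) = 5*(21 + 2*I) = 105 + 10*I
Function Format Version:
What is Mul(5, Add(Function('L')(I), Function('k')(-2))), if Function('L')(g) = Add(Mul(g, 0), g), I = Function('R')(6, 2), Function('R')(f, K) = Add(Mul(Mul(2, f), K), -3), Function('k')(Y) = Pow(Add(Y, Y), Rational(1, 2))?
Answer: Add(105, Mul(10, I)) ≈ Add(105.00, Mul(10.000, I))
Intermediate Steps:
Function('k')(Y) = Mul(Pow(2, Rational(1, 2)), Pow(Y, Rational(1, 2))) (Function('k')(Y) = Pow(Mul(2, Y), Rational(1, 2)) = Mul(Pow(2, Rational(1, 2)), Pow(Y, Rational(1, 2))))
Function('R')(f, K) = Add(-3, Mul(2, K, f)) (Function('R')(f, K) = Add(Mul(2, K, f), -3) = Add(-3, Mul(2, K, f)))
I = 21 (I = Add(-3, Mul(2, 2, 6)) = Add(-3, 24) = 21)
Function('L')(g) = g (Function('L')(g) = Add(0, g) = g)
Mul(5, Add(Function('L')(I), Function('k')(-2))) = Mul(5, Add(21, Mul(Pow(2, Rational(1, 2)), Pow(-2, Rational(1, 2))))) = Mul(5, Add(21, Mul(Pow(2, Rational(1, 2)), Mul(I, Pow(2, Rational(1, 2)))))) = Mul(5, Add(21, Mul(2, I))) = Add(105, Mul(10, I))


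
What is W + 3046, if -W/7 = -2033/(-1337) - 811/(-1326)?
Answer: 767668171/253266 ≈ 3031.1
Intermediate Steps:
W = -3780065/253266 (W = -7*(-2033/(-1337) - 811/(-1326)) = -7*(-2033*(-1/1337) - 811*(-1/1326)) = -7*(2033/1337 + 811/1326) = -7*3780065/1772862 = -3780065/253266 ≈ -14.925)
W + 3046 = -3780065/253266 + 3046 = 767668171/253266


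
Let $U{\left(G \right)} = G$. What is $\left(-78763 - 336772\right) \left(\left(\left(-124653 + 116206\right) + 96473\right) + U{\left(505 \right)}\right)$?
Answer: $-36787729085$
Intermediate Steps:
$\left(-78763 - 336772\right) \left(\left(\left(-124653 + 116206\right) + 96473\right) + U{\left(505 \right)}\right) = \left(-78763 - 336772\right) \left(\left(\left(-124653 + 116206\right) + 96473\right) + 505\right) = - 415535 \left(\left(-8447 + 96473\right) + 505\right) = - 415535 \left(88026 + 505\right) = \left(-415535\right) 88531 = -36787729085$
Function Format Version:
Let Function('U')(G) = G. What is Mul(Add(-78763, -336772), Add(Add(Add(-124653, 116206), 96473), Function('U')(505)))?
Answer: -36787729085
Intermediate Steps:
Mul(Add(-78763, -336772), Add(Add(Add(-124653, 116206), 96473), Function('U')(505))) = Mul(Add(-78763, -336772), Add(Add(Add(-124653, 116206), 96473), 505)) = Mul(-415535, Add(Add(-8447, 96473), 505)) = Mul(-415535, Add(88026, 505)) = Mul(-415535, 88531) = -36787729085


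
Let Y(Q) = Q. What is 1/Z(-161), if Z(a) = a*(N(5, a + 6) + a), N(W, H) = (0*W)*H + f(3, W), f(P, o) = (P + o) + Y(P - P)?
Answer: 1/24633 ≈ 4.0596e-5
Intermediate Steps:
f(P, o) = P + o (f(P, o) = (P + o) + (P - P) = (P + o) + 0 = P + o)
N(W, H) = 3 + W (N(W, H) = (0*W)*H + (3 + W) = 0*H + (3 + W) = 0 + (3 + W) = 3 + W)
Z(a) = a*(8 + a) (Z(a) = a*((3 + 5) + a) = a*(8 + a))
1/Z(-161) = 1/(-161*(8 - 161)) = 1/(-161*(-153)) = 1/24633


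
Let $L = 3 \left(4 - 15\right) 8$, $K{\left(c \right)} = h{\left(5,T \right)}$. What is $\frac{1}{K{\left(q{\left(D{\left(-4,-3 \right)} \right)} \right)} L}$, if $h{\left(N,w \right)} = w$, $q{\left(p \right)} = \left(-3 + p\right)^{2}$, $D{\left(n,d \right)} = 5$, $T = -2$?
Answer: $\frac{1}{528} \approx 0.0018939$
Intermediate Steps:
$K{\left(c \right)} = -2$
$L = -264$ ($L = 3 \left(4 - 15\right) 8 = 3 \left(-11\right) 8 = \left(-33\right) 8 = -264$)
$\frac{1}{K{\left(q{\left(D{\left(-4,-3 \right)} \right)} \right)} L} = \frac{1}{\left(-2\right) \left(-264\right)} = \frac{1}{528}$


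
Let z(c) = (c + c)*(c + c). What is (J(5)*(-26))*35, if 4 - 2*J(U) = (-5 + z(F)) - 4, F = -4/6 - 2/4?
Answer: -30940/9 ≈ -3437.8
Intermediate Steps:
F = -7/6 (F = -4*⅙ - 2*¼ = -⅔ - ½ = -7/6 ≈ -1.1667)
z(c) = 4*c² (z(c) = (2*c)*(2*c) = 4*c²)
J(U) = 34/9 (J(U) = 2 - ((-5 + 4*(-7/6)²) - 4)/2 = 2 - ((-5 + 4*(49/36)) - 4)/2 = 2 - ((-5 + 49/9) - 4)/2 = 2 - (4/9 - 4)/2 = 2 - ½*(-32/9) = 2 + 16/9 = 34/9)
(J(5)*(-26))*35 = ((34/9)*(-26))*35 = -884/9*35 = -30940/9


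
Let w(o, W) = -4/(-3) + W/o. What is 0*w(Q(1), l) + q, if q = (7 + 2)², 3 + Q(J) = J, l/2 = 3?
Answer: 81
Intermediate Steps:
l = 6 (l = 2*3 = 6)
Q(J) = -3 + J
w(o, W) = 4/3 + W/o (w(o, W) = -4*(-⅓) + W/o = 4/3 + W/o)
q = 81 (q = 9² = 81)
0*w(Q(1), l) + q = 0*(4/3 + 6/(-3 + 1)) + 81 = 0*(4/3 + 6/(-2)) + 81 = 0*(4/3 + 6*(-½)) + 81 = 0*(4/3 - 3) + 81 = 0*(-5/3) + 81 = 0 + 81 = 81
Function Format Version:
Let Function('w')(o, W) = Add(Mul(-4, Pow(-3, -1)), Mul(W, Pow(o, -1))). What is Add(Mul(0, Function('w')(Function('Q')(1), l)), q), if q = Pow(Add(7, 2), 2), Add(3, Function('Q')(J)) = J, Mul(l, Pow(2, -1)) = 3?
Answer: 81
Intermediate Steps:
l = 6 (l = Mul(2, 3) = 6)
Function('Q')(J) = Add(-3, J)
Function('w')(o, W) = Add(Rational(4, 3), Mul(W, Pow(o, -1))) (Function('w')(o, W) = Add(Mul(-4, Rational(-1, 3)), Mul(W, Pow(o, -1))) = Add(Rational(4, 3), Mul(W, Pow(o, -1))))
q = 81 (q = Pow(9, 2) = 81)
Add(Mul(0, Function('w')(Function('Q')(1), l)), q) = Add(Mul(0, Add(Rational(4, 3), Mul(6, Pow(Add(-3, 1), -1)))), 81) = Add(Mul(0, Add(Rational(4, 3), Mul(6, Pow(-2, -1)))), 81) = Add(Mul(0, Add(Rational(4, 3), Mul(6, Rational(-1, 2)))), 81) = Add(Mul(0, Add(Rational(4, 3), -3)), 81) = Add(Mul(0, Rational(-5, 3)), 81) = Add(0, 81) = 81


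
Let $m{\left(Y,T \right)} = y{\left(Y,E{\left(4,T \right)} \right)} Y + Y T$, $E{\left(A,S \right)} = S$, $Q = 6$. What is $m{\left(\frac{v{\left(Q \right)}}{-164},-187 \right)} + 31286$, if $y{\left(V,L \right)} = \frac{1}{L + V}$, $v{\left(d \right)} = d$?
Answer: $\frac{39354941627}{1257634} \approx 31293.0$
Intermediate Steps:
$m{\left(Y,T \right)} = T Y + \frac{Y}{T + Y}$ ($m{\left(Y,T \right)} = \frac{Y}{T + Y} + Y T = \frac{Y}{T + Y} + T Y = T Y + \frac{Y}{T + Y}$)
$m{\left(\frac{v{\left(Q \right)}}{-164},-187 \right)} + 31286 = \frac{\frac{6}{-164} \left(1 - 187 \left(-187 + \frac{6}{-164}\right)\right)}{-187 + \frac{6}{-164}} + 31286 = \frac{6 \left(- \frac{1}{164}\right) \left(1 - 187 \left(-187 + 6 \left(- \frac{1}{164}\right)\right)\right)}{-187 + 6 \left(- \frac{1}{164}\right)} + 31286 = - \frac{3 \left(1 - 187 \left(-187 - \frac{3}{82}\right)\right)}{82 \left(-187 - \frac{3}{82}\right)} + 31286 = - \frac{3 \left(1 - - \frac{2868019}{82}\right)}{82 \left(- \frac{15337}{82}\right)} + 31286 = \left(- \frac{3}{82}\right) \left(- \frac{82}{15337}\right) \left(1 + \frac{2868019}{82}\right) + 31286 = \left(- \frac{3}{82}\right) \left(- \frac{82}{15337}\right) \frac{2868101}{82} + 31286 = \frac{8604303}{1257634} + 31286 = \frac{39354941627}{1257634}$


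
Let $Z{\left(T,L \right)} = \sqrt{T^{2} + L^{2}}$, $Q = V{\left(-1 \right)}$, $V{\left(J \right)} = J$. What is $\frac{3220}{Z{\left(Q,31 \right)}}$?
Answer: $\frac{1610 \sqrt{962}}{481} \approx 103.82$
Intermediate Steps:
$Q = -1$
$Z{\left(T,L \right)} = \sqrt{L^{2} + T^{2}}$
$\frac{3220}{Z{\left(Q,31 \right)}} = \frac{3220}{\sqrt{31^{2} + \left(-1\right)^{2}}} = \frac{3220}{\sqrt{961 + 1}} = \frac{3220}{\sqrt{962}} = 3220 \frac{\sqrt{962}}{962} = \frac{1610 \sqrt{962}}{481}$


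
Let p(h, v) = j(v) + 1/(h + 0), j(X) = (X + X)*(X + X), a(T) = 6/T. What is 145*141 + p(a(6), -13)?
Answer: 21122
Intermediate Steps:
j(X) = 4*X² (j(X) = (2*X)*(2*X) = 4*X²)
p(h, v) = 1/h + 4*v² (p(h, v) = 4*v² + 1/(h + 0) = 4*v² + 1/h = 1/h + 4*v²)
145*141 + p(a(6), -13) = 145*141 + (1/(6/6) + 4*(-13)²) = 20445 + (1/(6*(⅙)) + 4*169) = 20445 + (1/1 + 676) = 20445 + (1 + 676) = 20445 + 677 = 21122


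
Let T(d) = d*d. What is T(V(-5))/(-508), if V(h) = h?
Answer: -25/508 ≈ -0.049213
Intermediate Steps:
T(d) = d**2
T(V(-5))/(-508) = (-5)**2/(-508) = 25*(-1/508) = -25/508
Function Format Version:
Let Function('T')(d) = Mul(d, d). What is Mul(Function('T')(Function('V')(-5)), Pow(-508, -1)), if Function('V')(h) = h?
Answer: Rational(-25, 508) ≈ -0.049213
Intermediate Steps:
Function('T')(d) = Pow(d, 2)
Mul(Function('T')(Function('V')(-5)), Pow(-508, -1)) = Mul(Pow(-5, 2), Pow(-508, -1)) = Mul(25, Rational(-1, 508)) = Rational(-25, 508)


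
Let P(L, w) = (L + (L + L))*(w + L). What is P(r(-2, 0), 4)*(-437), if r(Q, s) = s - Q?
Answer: -15732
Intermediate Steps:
P(L, w) = 3*L*(L + w) (P(L, w) = (L + 2*L)*(L + w) = (3*L)*(L + w) = 3*L*(L + w))
P(r(-2, 0), 4)*(-437) = (3*(0 - 1*(-2))*((0 - 1*(-2)) + 4))*(-437) = (3*(0 + 2)*((0 + 2) + 4))*(-437) = (3*2*(2 + 4))*(-437) = (3*2*6)*(-437) = 36*(-437) = -15732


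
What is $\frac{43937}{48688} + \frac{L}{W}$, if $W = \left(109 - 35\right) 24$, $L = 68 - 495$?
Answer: $\frac{1788823}{2702184} \approx 0.66199$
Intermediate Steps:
$L = -427$ ($L = 68 - 495 = -427$)
$W = 1776$ ($W = 74 \cdot 24 = 1776$)
$\frac{43937}{48688} + \frac{L}{W} = \frac{43937}{48688} - \frac{427}{1776} = \frac{1788823}{2702184}$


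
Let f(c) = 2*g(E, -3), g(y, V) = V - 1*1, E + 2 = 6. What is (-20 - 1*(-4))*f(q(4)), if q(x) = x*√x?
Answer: 128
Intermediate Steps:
E = 4 (E = -2 + 6 = 4)
g(y, V) = -1 + V (g(y, V) = V - 1 = -1 + V)
q(x) = x^(3/2)
f(c) = -8 (f(c) = 2*(-1 - 3) = 2*(-4) = -8)
(-20 - 1*(-4))*f(q(4)) = (-20 - 1*(-4))*(-8) = (-20 + 4)*(-8) = -16*(-8) = 128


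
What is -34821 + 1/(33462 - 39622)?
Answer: -214497361/6160 ≈ -34821.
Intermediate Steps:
-34821 + 1/(33462 - 39622) = -34821 + 1/(-6160) = -34821 - 1/6160 = -214497361/6160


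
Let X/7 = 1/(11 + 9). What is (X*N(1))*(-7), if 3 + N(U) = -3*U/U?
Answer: 147/10 ≈ 14.700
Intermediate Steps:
N(U) = -6 (N(U) = -3 - 3*U/U = -3 - 3*1 = -3 - 3 = -6)
X = 7/20 (X = 7/(11 + 9) = 7/20 ≈ 0.35000)
(X*N(1))*(-7) = ((7/20)*(-6))*(-7) = -21/10*(-7) = 147/10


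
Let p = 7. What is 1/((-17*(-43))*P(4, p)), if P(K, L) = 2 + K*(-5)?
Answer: -1/13158 ≈ -7.5999e-5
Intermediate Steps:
P(K, L) = 2 - 5*K
1/((-17*(-43))*P(4, p)) = 1/((-17*(-43))*(2 - 5*4)) = 1/(731*(2 - 20)) = 1/(731*(-18)) = 1/(-13158) = -1/13158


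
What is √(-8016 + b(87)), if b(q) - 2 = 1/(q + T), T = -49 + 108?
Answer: I*√170826278/146 ≈ 89.521*I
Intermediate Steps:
T = 59
b(q) = 2 + 1/(59 + q) (b(q) = 2 + 1/(q + 59) = 2 + 1/(59 + q))
√(-8016 + b(87)) = √(-8016 + (119 + 2*87)/(59 + 87)) = √(-8016 + (119 + 174)/146) = √(-8016 + (1/146)*293) = √(-8016 + 293/146) = √(-1170043/146) = I*√170826278/146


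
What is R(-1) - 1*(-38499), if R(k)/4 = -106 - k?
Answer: 38079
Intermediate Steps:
R(k) = -424 - 4*k (R(k) = 4*(-106 - k) = -424 - 4*k)
R(-1) - 1*(-38499) = (-424 - 4*(-1)) - 1*(-38499) = (-424 + 4) + 38499 = -420 + 38499 = 38079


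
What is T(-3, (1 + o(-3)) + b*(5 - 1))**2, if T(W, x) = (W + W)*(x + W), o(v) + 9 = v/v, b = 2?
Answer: 144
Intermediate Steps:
o(v) = -8 (o(v) = -9 + v/v = -9 + 1 = -8)
T(W, x) = 2*W*(W + x) (T(W, x) = (2*W)*(W + x) = 2*W*(W + x))
T(-3, (1 + o(-3)) + b*(5 - 1))**2 = (2*(-3)*(-3 + ((1 - 8) + 2*(5 - 1))))**2 = (2*(-3)*(-3 + (-7 + 2*4)))**2 = (2*(-3)*(-3 + (-7 + 8)))**2 = (2*(-3)*(-3 + 1))**2 = (2*(-3)*(-2))**2 = 12**2 = 144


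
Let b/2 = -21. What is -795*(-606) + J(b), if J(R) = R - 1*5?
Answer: 481723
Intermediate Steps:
b = -42 (b = 2*(-21) = -42)
J(R) = -5 + R (J(R) = R - 5 = -5 + R)
-795*(-606) + J(b) = -795*(-606) + (-5 - 42) = 481770 - 47 = 481723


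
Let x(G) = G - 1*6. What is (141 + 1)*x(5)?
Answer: -142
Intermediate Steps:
x(G) = -6 + G (x(G) = G - 6 = -6 + G)
(141 + 1)*x(5) = (141 + 1)*(-6 + 5) = 142*(-1) = -142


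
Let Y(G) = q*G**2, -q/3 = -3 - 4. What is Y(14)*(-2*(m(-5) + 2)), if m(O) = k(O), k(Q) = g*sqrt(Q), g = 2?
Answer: -16464 - 16464*I*sqrt(5) ≈ -16464.0 - 36815.0*I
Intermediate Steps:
k(Q) = 2*sqrt(Q)
m(O) = 2*sqrt(O)
q = 21 (q = -3*(-3 - 4) = -3*(-7) = 21)
Y(G) = 21*G**2
Y(14)*(-2*(m(-5) + 2)) = (21*14**2)*(-2*(2*sqrt(-5) + 2)) = (21*196)*(-2*(2*(I*sqrt(5)) + 2)) = 4116*(-2*(2*I*sqrt(5) + 2)) = 4116*(-2*(2 + 2*I*sqrt(5))) = 4116*(-4 - 4*I*sqrt(5)) = -16464 - 16464*I*sqrt(5)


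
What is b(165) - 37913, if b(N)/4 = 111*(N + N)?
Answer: 108607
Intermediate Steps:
b(N) = 888*N (b(N) = 4*(111*(N + N)) = 4*(111*(2*N)) = 4*(222*N) = 888*N)
b(165) - 37913 = 888*165 - 37913 = 146520 - 37913 = 108607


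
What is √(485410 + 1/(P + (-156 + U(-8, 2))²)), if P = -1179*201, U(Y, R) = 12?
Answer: √2522030446990983/72081 ≈ 696.71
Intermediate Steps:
P = -236979
√(485410 + 1/(P + (-156 + U(-8, 2))²)) = √(485410 + 1/(-236979 + (-156 + 12)²)) = √(485410 + 1/(-236979 + (-144)²)) = √(485410 + 1/(-236979 + 20736)) = √(485410 + 1/(-216243)) = √(485410 - 1/216243) = √(104966514629/216243) = √2522030446990983/72081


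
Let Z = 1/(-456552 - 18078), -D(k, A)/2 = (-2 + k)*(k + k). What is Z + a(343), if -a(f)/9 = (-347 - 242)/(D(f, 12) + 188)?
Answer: -419413549/36994560720 ≈ -0.011337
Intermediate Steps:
D(k, A) = -4*k*(-2 + k) (D(k, A) = -2*(-2 + k)*(k + k) = -2*(-2 + k)*2*k = -4*k*(-2 + k))
a(f) = 5301/(188 + 4*f*(2 - f)) (a(f) = -9*(-347 - 242)/(4*f*(2 - f) + 188) = -(-5301)/(188 + 4*f*(2 - f)) = 5301/(188 + 4*f*(2 - f)))
Z = -1/474630 (Z = 1/(-474630) = -1/474630 ≈ -2.1069e-6)
Z + a(343) = -1/474630 - 5301/(-188 + 4*343*(-2 + 343)) = -1/474630 - 5301/(-188 + 4*343*341) = -1/474630 - 5301/(-188 + 467852) = -1/474630 - 5301/467664 = -1/474630 - 5301*1/467664 = -1/474630 - 1767/155888 = -419413549/36994560720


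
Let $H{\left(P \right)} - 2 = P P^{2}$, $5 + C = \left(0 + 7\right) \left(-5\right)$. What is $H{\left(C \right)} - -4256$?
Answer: $-59742$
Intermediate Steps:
$C = -40$ ($C = -5 + \left(0 + 7\right) \left(-5\right) = -5 + 7 \left(-5\right) = -5 - 35 = -40$)
$H{\left(P \right)} = 2 + P^{3}$ ($H{\left(P \right)} = 2 + P P^{2} = 2 + P^{3}$)
$H{\left(C \right)} - -4256 = \left(2 + \left(-40\right)^{3}\right) - -4256 = \left(2 - 64000\right) + 4256 = -63998 + 4256 = -59742$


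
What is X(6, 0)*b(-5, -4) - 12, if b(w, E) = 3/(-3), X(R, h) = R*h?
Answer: -12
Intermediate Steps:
b(w, E) = -1 (b(w, E) = 3*(-1/3) = -1)
X(6, 0)*b(-5, -4) - 12 = (6*0)*(-1) - 12 = 0*(-1) - 12 = 0 - 12 = -12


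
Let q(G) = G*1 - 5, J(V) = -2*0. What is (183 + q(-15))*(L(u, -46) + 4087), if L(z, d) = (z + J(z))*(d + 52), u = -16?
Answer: 650533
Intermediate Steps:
J(V) = 0
L(z, d) = z*(52 + d) (L(z, d) = (z + 0)*(d + 52) = z*(52 + d))
q(G) = -5 + G (q(G) = G - 5 = -5 + G)
(183 + q(-15))*(L(u, -46) + 4087) = (183 + (-5 - 15))*(-16*(52 - 46) + 4087) = (183 - 20)*(-16*6 + 4087) = 163*(-96 + 4087) = 163*3991 = 650533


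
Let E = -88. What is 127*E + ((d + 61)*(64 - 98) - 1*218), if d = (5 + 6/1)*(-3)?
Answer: -12346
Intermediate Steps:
d = -33 (d = (5 + 6*1)*(-3) = (5 + 6)*(-3) = 11*(-3) = -33)
127*E + ((d + 61)*(64 - 98) - 1*218) = 127*(-88) + ((-33 + 61)*(64 - 98) - 1*218) = -11176 + (28*(-34) - 218) = -11176 + (-952 - 218) = -11176 - 1170 = -12346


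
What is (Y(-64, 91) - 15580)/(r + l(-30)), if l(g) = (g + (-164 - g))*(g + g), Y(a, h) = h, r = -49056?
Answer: 5163/13072 ≈ 0.39497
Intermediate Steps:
l(g) = -328*g
(Y(-64, 91) - 15580)/(r + l(-30)) = (91 - 15580)/(-49056 - 328*(-30)) = -15489/(-49056 + 9840) = -15489/(-39216) = -15489*(-1/39216) = 5163/13072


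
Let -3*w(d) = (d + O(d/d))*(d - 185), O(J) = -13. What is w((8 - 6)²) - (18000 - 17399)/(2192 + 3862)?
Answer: -3287923/6054 ≈ -543.10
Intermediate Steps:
w(d) = -(-185 + d)*(-13 + d)/3 (w(d) = -(d - 13)*(d - 185)/3 = -(-13 + d)*(-185 + d)/3 = -(-185 + d)*(-13 + d)/3)
w((8 - 6)²) - (18000 - 17399)/(2192 + 3862) = (-2405/3 + 66*(8 - 6)² - (8 - 6)⁴/3) - (18000 - 17399)/(2192 + 3862) = (-2405/3 + 66*2² - (2²)²/3) - 601/6054 = (-2405/3 + 66*4 - ⅓*4²) - 601/6054 = (-2405/3 + 264 - ⅓*16) - 1*601/6054 = (-2405/3 + 264 - 16/3) - 601/6054 = -543 - 601/6054 = -3287923/6054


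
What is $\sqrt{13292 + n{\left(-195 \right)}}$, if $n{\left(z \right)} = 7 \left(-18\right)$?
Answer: $\sqrt{13166} \approx 114.74$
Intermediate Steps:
$n{\left(z \right)} = -126$
$\sqrt{13292 + n{\left(-195 \right)}} = \sqrt{13292 - 126} = \sqrt{13166}$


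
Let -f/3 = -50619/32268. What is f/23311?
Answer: 50619/250733116 ≈ 0.00020188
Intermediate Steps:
f = 50619/10756 (f = -(-151857)/32268 = -3*(-16873/10756) = 50619/10756 ≈ 4.7061)
f/23311 = (50619/10756)/23311 = (50619/10756)*(1/23311) = 50619/250733116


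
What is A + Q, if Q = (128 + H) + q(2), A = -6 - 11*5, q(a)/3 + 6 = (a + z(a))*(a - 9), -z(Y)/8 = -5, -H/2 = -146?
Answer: -541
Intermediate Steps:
H = 292 (H = -2*(-146) = 292)
z(Y) = 40 (z(Y) = -8*(-5) = 40)
q(a) = -18 + 3*(-9 + a)*(40 + a) (q(a) = -18 + 3*((a + 40)*(a - 9)) = -18 + 3*((40 + a)*(-9 + a)) = -18 + 3*((-9 + a)*(40 + a)) = -18 + 3*(-9 + a)*(40 + a))
A = -61 (A = -6 - 55 = -61)
Q = -480 (Q = (128 + 292) + (-1098 + 3*2² + 93*2) = 420 + (-1098 + 3*4 + 186) = 420 + (-1098 + 12 + 186) = 420 - 900 = -480)
A + Q = -61 - 480 = -541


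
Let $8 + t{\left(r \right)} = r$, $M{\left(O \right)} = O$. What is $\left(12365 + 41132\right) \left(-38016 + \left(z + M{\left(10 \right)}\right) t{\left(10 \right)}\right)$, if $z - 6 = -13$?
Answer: $-2033420970$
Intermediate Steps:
$z = -7$ ($z = 6 - 13 = -7$)
$t{\left(r \right)} = -8 + r$
$\left(12365 + 41132\right) \left(-38016 + \left(z + M{\left(10 \right)}\right) t{\left(10 \right)}\right) = \left(12365 + 41132\right) \left(-38016 + \left(-7 + 10\right) \left(-8 + 10\right)\right) = 53497 \left(-38016 + 3 \cdot 2\right) = 53497 \left(-38016 + 6\right) = 53497 \left(-38010\right) = -2033420970$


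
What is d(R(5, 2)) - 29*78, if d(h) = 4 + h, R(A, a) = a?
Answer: -2256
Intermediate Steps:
d(R(5, 2)) - 29*78 = (4 + 2) - 29*78 = 6 - 2262 = -2256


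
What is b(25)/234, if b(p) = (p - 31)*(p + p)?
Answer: -50/39 ≈ -1.2821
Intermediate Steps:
b(p) = 2*p*(-31 + p) (b(p) = (-31 + p)*(2*p) = 2*p*(-31 + p))
b(25)/234 = (2*25*(-31 + 25))/234 = (2*25*(-6))*(1/234) = -300*1/234 = -50/39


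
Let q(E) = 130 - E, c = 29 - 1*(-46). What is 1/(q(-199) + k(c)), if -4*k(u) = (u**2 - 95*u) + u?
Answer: 4/2741 ≈ 0.0014593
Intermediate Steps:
c = 75 (c = 29 + 46 = 75)
k(u) = -u**2/4 + 47*u/2 (k(u) = -((u**2 - 95*u) + u)/4 = -(u**2 - 94*u)/4 = -u**2/4 + 47*u/2)
1/(q(-199) + k(c)) = 1/((130 - 1*(-199)) + (1/4)*75*(94 - 1*75)) = 1/((130 + 199) + (1/4)*75*(94 - 75)) = 1/(329 + (1/4)*75*19) = 1/(329 + 1425/4) = 1/(2741/4) = 4/2741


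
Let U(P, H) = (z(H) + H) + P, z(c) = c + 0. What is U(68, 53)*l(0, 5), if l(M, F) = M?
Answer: 0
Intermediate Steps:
z(c) = c
U(P, H) = P + 2*H (U(P, H) = (H + H) + P = 2*H + P = P + 2*H)
U(68, 53)*l(0, 5) = (68 + 2*53)*0 = (68 + 106)*0 = 174*0 = 0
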